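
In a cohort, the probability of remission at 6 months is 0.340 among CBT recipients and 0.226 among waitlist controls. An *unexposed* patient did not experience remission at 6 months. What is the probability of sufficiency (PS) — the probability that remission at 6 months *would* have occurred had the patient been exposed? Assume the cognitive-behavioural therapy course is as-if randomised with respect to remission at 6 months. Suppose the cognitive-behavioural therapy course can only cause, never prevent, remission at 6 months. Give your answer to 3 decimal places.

PS ≈ 0.147

Let p₁ = 0.34, p₀ = 0.226.
Under exogeneity and monotonicity, PS = (p₁ − p₀) / (1 − p₀).
PS = (0.34 − 0.226) / (1 − 0.226) = 0.114 / 0.774 ≈ 0.1473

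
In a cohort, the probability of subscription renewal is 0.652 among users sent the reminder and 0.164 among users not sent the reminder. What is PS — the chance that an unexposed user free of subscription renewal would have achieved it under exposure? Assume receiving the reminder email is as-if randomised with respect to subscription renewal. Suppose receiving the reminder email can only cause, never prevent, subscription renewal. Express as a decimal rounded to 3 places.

PS ≈ 0.584

Let p₁ = 0.652, p₀ = 0.164.
Under exogeneity and monotonicity, PS = (p₁ − p₀) / (1 − p₀).
PS = (0.652 − 0.164) / (1 − 0.164) = 0.488 / 0.836 ≈ 0.5837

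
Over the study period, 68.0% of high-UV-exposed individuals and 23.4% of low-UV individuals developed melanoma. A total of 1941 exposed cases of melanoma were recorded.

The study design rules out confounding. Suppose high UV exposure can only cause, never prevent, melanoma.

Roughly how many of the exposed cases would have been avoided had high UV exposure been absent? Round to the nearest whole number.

p₁ = 0.68, p₀ = 0.234.
PN = (p₁ − p₀)/p₁ = (0.68 − 0.234) / 0.68 ≈ 0.65588.
Attributable cases ≈ PN × (exposed cases) = 0.65588 × 1941 ≈ 1273.07.

about 1273 cases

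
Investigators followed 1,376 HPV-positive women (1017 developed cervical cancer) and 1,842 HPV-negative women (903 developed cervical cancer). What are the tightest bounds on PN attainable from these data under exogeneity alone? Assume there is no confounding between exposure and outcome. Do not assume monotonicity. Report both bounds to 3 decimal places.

0.337 ≤ PN ≤ 0.690

p₁ = P(outcome | exposed) = 1017/1376 = 0.7391
p₀ = P(outcome | unexposed) = 903/1842 = 0.49023
Under exogeneity alone the bounds on PN are max{0,(p₁−p₀)/p₁} ≤ PN ≤ min{1,(1−p₀)/p₁}.
  lower = (p₁ − p₀)/p₁ = 0.24887 / 0.7391 ≈ 0.3367
  upper = min{1, (1 − p₀)/p₁} = 0.50977 / 0.7391 ≈ 0.6897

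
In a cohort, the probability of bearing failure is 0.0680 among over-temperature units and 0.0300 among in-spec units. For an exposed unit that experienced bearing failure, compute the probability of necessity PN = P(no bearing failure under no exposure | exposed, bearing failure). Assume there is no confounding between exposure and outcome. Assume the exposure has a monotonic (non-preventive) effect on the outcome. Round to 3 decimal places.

Let p₁ = 0.068, p₀ = 0.03.
Under exogeneity and monotonicity, PN = (p₁ − p₀) / p₁.
PN = (0.068 − 0.03) / 0.068 = 0.038 / 0.068 ≈ 0.5588

PN ≈ 0.559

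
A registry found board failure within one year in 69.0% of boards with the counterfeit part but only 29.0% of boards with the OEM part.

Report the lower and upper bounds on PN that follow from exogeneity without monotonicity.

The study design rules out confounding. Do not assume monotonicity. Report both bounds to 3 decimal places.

0.580 ≤ PN ≤ 1.000

p₁ = 0.69, p₀ = 0.29.
Under exogeneity alone the bounds on PN are max{0,(p₁−p₀)/p₁} ≤ PN ≤ min{1,(1−p₀)/p₁}.
  lower = (p₁ − p₀)/p₁ = 0.4 / 0.69 ≈ 0.5797
  upper = min{1, (1 − p₀)/p₁} = 0.71 / 0.69 ≈ 1.0290 → capped at 1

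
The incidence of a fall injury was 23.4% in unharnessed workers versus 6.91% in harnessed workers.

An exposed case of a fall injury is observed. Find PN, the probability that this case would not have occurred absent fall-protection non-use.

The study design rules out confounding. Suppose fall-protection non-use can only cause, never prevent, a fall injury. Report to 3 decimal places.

PN ≈ 0.705

p₁ = 0.234, p₀ = 0.0691.
Under exogeneity and monotonicity, PN = (p₁ − p₀) / p₁.
PN = (0.234 − 0.0691) / 0.234 = 0.1649 / 0.234 ≈ 0.7047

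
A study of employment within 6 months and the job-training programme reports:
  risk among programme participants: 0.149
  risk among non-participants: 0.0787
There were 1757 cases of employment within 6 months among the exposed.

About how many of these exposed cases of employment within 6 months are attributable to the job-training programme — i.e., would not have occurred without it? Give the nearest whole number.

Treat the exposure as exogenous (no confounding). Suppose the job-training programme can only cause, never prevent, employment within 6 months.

about 829 cases

Let p₁ = 0.149, p₀ = 0.0787.
PN = (p₁ − p₀)/p₁ = (0.149 − 0.0787) / 0.149 ≈ 0.47181.
Attributable cases ≈ PN × (exposed cases) = 0.47181 × 1757 ≈ 828.97.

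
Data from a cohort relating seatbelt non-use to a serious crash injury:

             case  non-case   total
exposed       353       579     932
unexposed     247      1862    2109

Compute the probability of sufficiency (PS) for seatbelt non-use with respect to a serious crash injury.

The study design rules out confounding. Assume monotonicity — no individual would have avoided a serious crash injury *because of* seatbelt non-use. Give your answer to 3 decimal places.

p₁ = P(outcome | exposed) = 353/932 = 0.37876
p₀ = P(outcome | unexposed) = 247/2109 = 0.11712
Under exogeneity and monotonicity, PS = (p₁ − p₀) / (1 − p₀).
PS = (0.37876 − 0.11712) / (1 − 0.11712) = 0.26164 / 0.88288 ≈ 0.2963

PS ≈ 0.296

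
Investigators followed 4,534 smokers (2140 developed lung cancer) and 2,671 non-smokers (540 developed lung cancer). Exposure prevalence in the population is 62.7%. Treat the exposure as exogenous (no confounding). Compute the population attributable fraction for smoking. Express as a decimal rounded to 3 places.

p₁ = P(outcome | exposed) = 2140/4534 = 0.47199
p₀ = P(outcome | unexposed) = 540/2671 = 0.20217
Overall risk P(Y=1) = π·p₁ + (1−π)·p₀ = 0.627×0.47199 + 0.373×0.20217 = 0.37135.
Under exogeneity, PAF = [P(Y=1) − p₀] / P(Y=1).
PAF = (0.37135 − 0.20217) / 0.37135 ≈ 0.4556

PAF ≈ 0.456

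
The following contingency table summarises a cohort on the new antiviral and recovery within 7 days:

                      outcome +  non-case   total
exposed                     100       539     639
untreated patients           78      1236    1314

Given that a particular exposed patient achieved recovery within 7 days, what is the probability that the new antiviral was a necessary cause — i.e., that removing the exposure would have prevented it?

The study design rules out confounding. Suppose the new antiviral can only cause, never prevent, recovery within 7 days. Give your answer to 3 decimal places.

p₁ = P(outcome | exposed) = 100/639 = 0.15649
p₀ = P(outcome | unexposed) = 78/1314 = 0.059361
Under exogeneity and monotonicity, PN = (p₁ − p₀)/p₁.
PN = (0.15649 − 0.059361) / 0.15649 ≈ 0.6207

PN ≈ 0.621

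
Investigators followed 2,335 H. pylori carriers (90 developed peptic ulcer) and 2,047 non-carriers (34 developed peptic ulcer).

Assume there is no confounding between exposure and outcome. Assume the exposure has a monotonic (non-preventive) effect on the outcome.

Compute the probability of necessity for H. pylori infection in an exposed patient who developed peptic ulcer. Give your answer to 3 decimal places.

PN ≈ 0.569

p₁ = P(outcome | exposed) = 90/2335 = 0.038544
p₀ = P(outcome | unexposed) = 34/2047 = 0.01661
Under exogeneity and monotonicity, PN = (p₁ − p₀) / p₁.
PN = (0.038544 − 0.01661) / 0.038544 = 0.021934 / 0.038544 ≈ 0.5691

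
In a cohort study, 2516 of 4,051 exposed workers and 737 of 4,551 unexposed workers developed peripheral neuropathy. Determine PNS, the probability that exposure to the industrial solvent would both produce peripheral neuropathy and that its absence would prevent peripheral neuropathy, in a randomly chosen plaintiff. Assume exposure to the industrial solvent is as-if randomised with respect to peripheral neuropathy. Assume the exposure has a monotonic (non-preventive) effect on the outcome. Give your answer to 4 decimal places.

PNS ≈ 0.4591

p₁ = P(outcome | exposed) = 2516/4051 = 0.62108
p₀ = P(outcome | unexposed) = 737/4551 = 0.16194
Under exogeneity and monotonicity, PNS = p₁ − p₀.
PNS = 0.62108 − 0.16194 = 0.45914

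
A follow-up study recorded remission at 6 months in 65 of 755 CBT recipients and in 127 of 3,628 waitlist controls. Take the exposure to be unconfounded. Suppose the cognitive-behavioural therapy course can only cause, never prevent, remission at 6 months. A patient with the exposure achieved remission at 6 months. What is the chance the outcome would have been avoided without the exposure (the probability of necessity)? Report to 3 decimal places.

p₁ = P(outcome | exposed) = 65/755 = 0.086093
p₀ = P(outcome | unexposed) = 127/3628 = 0.035006
Under exogeneity and monotonicity, PN = (p₁ − p₀) / p₁.
PN = (0.086093 − 0.035006) / 0.086093 = 0.051087 / 0.086093 ≈ 0.5934

PN ≈ 0.593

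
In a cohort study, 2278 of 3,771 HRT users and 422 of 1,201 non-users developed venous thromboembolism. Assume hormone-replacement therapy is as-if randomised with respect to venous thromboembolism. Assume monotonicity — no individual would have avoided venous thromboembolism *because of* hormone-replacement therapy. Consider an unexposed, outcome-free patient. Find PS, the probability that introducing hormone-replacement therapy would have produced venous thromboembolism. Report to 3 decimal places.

p₁ = P(outcome | exposed) = 2278/3771 = 0.60408
p₀ = P(outcome | unexposed) = 422/1201 = 0.35137
Under exogeneity and monotonicity, PS = (p₁ − p₀) / (1 − p₀).
PS = (0.60408 − 0.35137) / (1 − 0.35137) = 0.25271 / 0.64863 ≈ 0.3896

PS ≈ 0.390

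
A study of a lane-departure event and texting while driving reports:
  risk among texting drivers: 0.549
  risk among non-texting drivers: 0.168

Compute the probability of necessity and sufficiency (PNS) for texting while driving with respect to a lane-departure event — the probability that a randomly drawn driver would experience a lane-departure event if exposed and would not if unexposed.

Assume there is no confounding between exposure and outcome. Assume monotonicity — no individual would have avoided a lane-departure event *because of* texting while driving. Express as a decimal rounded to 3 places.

PNS ≈ 0.381

Let p₁ = 0.549, p₀ = 0.168.
Under exogeneity and monotonicity, PNS = p₁ − p₀.
PNS = 0.549 − 0.168 = 0.381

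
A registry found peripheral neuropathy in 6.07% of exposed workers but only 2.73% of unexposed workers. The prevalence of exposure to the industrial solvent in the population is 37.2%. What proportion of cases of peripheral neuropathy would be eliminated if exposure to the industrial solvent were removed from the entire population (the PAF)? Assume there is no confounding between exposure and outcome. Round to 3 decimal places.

PAF ≈ 0.313

p₁ = 0.0607, p₀ = 0.0273.
Overall risk P(Y=1) = π·p₁ + (1−π)·p₀ = 0.372×0.0607 + 0.628×0.0273 = 0.039725.
Under exogeneity, PAF = [P(Y=1) − p₀] / P(Y=1).
PAF = (0.039725 − 0.0273) / 0.039725 ≈ 0.3128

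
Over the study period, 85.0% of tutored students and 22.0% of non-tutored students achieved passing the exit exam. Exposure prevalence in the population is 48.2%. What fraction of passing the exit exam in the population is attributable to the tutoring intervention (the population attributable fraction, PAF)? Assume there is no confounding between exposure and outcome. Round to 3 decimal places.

PAF ≈ 0.580

p₁ = 0.85, p₀ = 0.22.
Overall risk P(Y=1) = π·p₁ + (1−π)·p₀ = 0.482×0.85 + 0.518×0.22 = 0.52366.
Under exogeneity, PAF = [P(Y=1) − p₀] / P(Y=1).
PAF = (0.52366 − 0.22) / 0.52366 ≈ 0.5799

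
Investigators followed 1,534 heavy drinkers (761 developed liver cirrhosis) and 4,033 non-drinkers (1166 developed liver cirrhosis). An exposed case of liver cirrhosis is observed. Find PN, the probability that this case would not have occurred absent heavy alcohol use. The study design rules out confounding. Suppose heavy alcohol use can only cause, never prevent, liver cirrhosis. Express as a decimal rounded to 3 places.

p₁ = P(outcome | exposed) = 761/1534 = 0.49609
p₀ = P(outcome | unexposed) = 1166/4033 = 0.28911
Under exogeneity and monotonicity, PN = (p₁ − p₀) / p₁.
PN = (0.49609 − 0.28911) / 0.49609 = 0.20697 / 0.49609 ≈ 0.4172

PN ≈ 0.417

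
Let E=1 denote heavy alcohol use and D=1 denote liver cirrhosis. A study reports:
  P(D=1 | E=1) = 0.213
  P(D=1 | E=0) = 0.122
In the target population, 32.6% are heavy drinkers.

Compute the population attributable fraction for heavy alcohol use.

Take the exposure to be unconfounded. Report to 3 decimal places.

Let p₁ = 0.213, p₀ = 0.122.
Overall risk P(Y=1) = π·p₁ + (1−π)·p₀ = 0.326×0.213 + 0.674×0.122 = 0.15167.
Under exogeneity, PAF = [P(Y=1) − p₀] / P(Y=1).
PAF = (0.15167 − 0.122) / 0.15167 ≈ 0.1956

PAF ≈ 0.196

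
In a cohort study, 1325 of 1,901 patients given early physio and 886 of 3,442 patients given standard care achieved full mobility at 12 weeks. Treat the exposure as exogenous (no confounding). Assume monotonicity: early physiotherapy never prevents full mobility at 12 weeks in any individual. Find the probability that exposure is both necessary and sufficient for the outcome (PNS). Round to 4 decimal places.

PNS ≈ 0.4396

p₁ = P(outcome | exposed) = 1325/1901 = 0.697
p₀ = P(outcome | unexposed) = 886/3442 = 0.25741
Under exogeneity and monotonicity, PNS = p₁ − p₀.
PNS = 0.697 − 0.25741 = 0.43959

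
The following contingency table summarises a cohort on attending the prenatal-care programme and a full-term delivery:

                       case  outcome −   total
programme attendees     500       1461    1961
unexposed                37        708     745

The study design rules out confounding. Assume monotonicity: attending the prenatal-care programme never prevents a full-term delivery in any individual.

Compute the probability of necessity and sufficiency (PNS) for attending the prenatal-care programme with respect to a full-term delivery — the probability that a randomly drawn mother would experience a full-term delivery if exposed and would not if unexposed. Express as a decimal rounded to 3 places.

PNS ≈ 0.205

p₁ = P(outcome | exposed) = 500/1961 = 0.25497
p₀ = P(outcome | unexposed) = 37/745 = 0.049664
Under exogeneity and monotonicity, PNS = p₁ − p₀.
PNS = 0.25497 − 0.049664 = 0.20531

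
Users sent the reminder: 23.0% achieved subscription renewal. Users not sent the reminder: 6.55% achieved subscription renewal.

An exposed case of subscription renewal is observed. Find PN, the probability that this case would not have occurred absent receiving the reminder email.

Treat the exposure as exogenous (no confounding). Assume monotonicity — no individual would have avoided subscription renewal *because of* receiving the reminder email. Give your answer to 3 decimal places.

PN ≈ 0.715

p₁ = 0.23, p₀ = 0.0655.
Under exogeneity and monotonicity, PN = (p₁ − p₀) / p₁.
PN = (0.23 − 0.0655) / 0.23 = 0.1645 / 0.23 ≈ 0.7152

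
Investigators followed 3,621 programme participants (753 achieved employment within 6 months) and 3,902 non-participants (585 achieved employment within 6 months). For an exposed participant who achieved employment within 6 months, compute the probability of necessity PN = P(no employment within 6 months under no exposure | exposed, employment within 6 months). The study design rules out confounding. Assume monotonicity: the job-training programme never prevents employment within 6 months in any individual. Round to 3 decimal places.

p₁ = P(outcome | exposed) = 753/3621 = 0.20795
p₀ = P(outcome | unexposed) = 585/3902 = 0.14992
Under exogeneity and monotonicity, PN = (p₁ − p₀) / p₁.
PN = (0.20795 − 0.14992) / 0.20795 = 0.05803 / 0.20795 ≈ 0.2791

PN ≈ 0.279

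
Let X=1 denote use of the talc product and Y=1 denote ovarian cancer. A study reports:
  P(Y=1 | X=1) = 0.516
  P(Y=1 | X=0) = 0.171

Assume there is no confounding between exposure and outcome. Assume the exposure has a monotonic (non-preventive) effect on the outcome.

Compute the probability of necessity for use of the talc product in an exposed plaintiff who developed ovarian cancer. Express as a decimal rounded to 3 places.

Let p₁ = 0.516, p₀ = 0.171.
Under exogeneity and monotonicity, PN = (p₁ − p₀) / p₁.
PN = (0.516 − 0.171) / 0.516 = 0.345 / 0.516 ≈ 0.6686

PN ≈ 0.669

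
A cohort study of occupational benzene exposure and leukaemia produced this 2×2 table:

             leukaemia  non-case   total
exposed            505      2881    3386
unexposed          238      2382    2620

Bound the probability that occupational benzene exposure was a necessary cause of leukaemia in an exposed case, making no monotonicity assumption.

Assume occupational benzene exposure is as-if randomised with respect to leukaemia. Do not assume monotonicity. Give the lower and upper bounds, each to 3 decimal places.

0.391 ≤ PN ≤ 1.000

p₁ = P(outcome | exposed) = 505/3386 = 0.14914
p₀ = P(outcome | unexposed) = 238/2620 = 0.09084
Under exogeneity alone the bounds on PN are max{0,(p₁−p₀)/p₁} ≤ PN ≤ min{1,(1−p₀)/p₁}.
  lower = (p₁ − p₀)/p₁ = 0.058304 / 0.14914 ≈ 0.3909
  upper = min{1, (1 − p₀)/p₁} = 0.90916 / 0.14914 ≈ 6.0959 → capped at 1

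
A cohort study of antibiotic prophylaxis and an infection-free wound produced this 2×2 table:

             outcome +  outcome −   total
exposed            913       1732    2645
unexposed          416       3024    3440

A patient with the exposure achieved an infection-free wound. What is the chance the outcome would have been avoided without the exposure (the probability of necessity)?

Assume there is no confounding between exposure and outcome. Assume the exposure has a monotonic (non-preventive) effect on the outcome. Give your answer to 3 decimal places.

PN ≈ 0.650

p₁ = P(outcome | exposed) = 913/2645 = 0.34518
p₀ = P(outcome | unexposed) = 416/3440 = 0.12093
Under exogeneity and monotonicity, PN = (p₁ − p₀) / p₁.
PN = (0.34518 − 0.12093) / 0.34518 = 0.22425 / 0.34518 ≈ 0.6497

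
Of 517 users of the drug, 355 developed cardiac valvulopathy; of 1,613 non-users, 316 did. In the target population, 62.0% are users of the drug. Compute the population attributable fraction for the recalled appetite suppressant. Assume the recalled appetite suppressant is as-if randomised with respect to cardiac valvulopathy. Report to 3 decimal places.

p₁ = P(outcome | exposed) = 355/517 = 0.68665
p₀ = P(outcome | unexposed) = 316/1613 = 0.19591
Overall risk P(Y=1) = π·p₁ + (1−π)·p₀ = 0.62×0.68665 + 0.38×0.19591 = 0.50017.
Under exogeneity, PAF = [P(Y=1) − p₀] / P(Y=1).
PAF = (0.50017 − 0.19591) / 0.50017 ≈ 0.6083

PAF ≈ 0.608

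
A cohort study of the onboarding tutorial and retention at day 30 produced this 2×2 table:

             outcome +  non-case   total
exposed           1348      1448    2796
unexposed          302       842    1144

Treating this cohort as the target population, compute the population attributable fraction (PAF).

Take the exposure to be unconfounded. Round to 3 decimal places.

PAF ≈ 0.370

p₁ = P(outcome | exposed) = 1348/2796 = 0.48212
p₀ = P(outcome | unexposed) = 302/1144 = 0.26399
Exposure prevalence π = 2796/3940 = 0.70964; overall risk P(Y=1) = 0.41878.
Under exogeneity, PAF = [P(Y=1) − p₀]/P(Y=1).
PAF = (0.41878 − 0.26399) / 0.41878 ≈ 0.3696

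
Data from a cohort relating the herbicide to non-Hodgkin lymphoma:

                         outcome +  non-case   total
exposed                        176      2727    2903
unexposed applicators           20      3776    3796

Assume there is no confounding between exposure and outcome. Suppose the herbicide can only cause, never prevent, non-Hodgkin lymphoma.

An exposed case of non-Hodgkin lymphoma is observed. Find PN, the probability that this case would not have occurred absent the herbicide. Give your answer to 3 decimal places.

PN ≈ 0.913

p₁ = P(outcome | exposed) = 176/2903 = 0.060627
p₀ = P(outcome | unexposed) = 20/3796 = 0.0052687
Under exogeneity and monotonicity, PN = (p₁ − p₀)/p₁.
PN = (0.060627 − 0.0052687) / 0.060627 ≈ 0.9131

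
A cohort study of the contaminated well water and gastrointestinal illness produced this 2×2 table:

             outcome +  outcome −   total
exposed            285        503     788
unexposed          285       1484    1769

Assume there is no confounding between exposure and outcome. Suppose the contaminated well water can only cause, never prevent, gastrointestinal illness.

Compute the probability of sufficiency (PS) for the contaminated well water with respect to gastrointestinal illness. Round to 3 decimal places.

PS ≈ 0.239

p₁ = P(outcome | exposed) = 285/788 = 0.36168
p₀ = P(outcome | unexposed) = 285/1769 = 0.16111
Under exogeneity and monotonicity, PS = (p₁ − p₀)/(1 − p₀).
PS = (0.36168 − 0.16111) / 0.83889 ≈ 0.2391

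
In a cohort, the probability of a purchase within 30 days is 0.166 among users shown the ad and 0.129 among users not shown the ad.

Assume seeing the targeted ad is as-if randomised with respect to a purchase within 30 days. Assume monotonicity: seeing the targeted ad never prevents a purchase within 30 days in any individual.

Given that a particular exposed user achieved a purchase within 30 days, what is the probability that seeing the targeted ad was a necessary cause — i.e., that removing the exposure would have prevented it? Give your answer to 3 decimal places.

Let p₁ = 0.166, p₀ = 0.129.
Under exogeneity and monotonicity, PN = (p₁ − p₀) / p₁.
PN = (0.166 − 0.129) / 0.166 = 0.037 / 0.166 ≈ 0.2229

PN ≈ 0.223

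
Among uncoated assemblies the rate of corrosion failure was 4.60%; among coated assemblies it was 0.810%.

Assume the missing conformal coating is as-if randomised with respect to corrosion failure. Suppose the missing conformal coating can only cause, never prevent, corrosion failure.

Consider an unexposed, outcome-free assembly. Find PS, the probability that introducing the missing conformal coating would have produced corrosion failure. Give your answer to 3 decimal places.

PS ≈ 0.038

p₁ = 0.046, p₀ = 0.0081.
Under exogeneity and monotonicity, PS = (p₁ − p₀) / (1 − p₀).
PS = (0.046 − 0.0081) / (1 − 0.0081) = 0.0379 / 0.9919 ≈ 0.0382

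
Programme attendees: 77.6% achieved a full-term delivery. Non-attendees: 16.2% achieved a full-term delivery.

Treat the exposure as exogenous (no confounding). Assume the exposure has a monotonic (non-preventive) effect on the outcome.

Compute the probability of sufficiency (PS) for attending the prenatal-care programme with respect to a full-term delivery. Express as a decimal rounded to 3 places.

p₁ = 0.776, p₀ = 0.162.
Under exogeneity and monotonicity, PS = (p₁ − p₀) / (1 − p₀).
PS = (0.776 − 0.162) / (1 − 0.162) = 0.614 / 0.838 ≈ 0.7327

PS ≈ 0.733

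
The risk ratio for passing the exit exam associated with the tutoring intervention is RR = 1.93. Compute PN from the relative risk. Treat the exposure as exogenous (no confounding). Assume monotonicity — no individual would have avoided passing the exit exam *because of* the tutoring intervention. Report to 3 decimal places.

Under exogeneity and monotonicity, PN = (RR − 1) / RR = 1 − 1/RR.
PN = (1.93 − 1) / 1.93 = 0.93 / 1.93 ≈ 0.4819

PN ≈ 0.482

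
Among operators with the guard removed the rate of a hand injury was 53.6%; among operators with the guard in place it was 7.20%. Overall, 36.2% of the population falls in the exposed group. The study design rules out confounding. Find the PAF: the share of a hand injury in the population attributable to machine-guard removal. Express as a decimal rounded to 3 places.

PAF ≈ 0.700

p₁ = 0.536, p₀ = 0.072.
Overall risk P(Y=1) = π·p₁ + (1−π)·p₀ = 0.362×0.536 + 0.638×0.072 = 0.23997.
Under exogeneity, PAF = [P(Y=1) − p₀] / P(Y=1).
PAF = (0.23997 − 0.072) / 0.23997 ≈ 0.7000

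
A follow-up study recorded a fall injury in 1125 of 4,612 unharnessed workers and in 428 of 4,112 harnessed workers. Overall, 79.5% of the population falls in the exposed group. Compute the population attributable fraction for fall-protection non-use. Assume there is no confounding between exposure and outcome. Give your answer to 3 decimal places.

PAF ≈ 0.516

p₁ = P(outcome | exposed) = 1125/4612 = 0.24393
p₀ = P(outcome | unexposed) = 428/4112 = 0.10409
Overall risk P(Y=1) = π·p₁ + (1−π)·p₀ = 0.795×0.24393 + 0.205×0.10409 = 0.21526.
Under exogeneity, PAF = [P(Y=1) − p₀] / P(Y=1).
PAF = (0.21526 − 0.10409) / 0.21526 ≈ 0.5165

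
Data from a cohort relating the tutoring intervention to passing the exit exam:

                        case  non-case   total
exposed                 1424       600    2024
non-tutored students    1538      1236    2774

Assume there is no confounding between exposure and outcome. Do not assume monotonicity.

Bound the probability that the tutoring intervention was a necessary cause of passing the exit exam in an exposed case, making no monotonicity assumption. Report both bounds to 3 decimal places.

0.212 ≤ PN ≤ 0.633

p₁ = P(outcome | exposed) = 1424/2024 = 0.70356
p₀ = P(outcome | unexposed) = 1538/2774 = 0.55443
Under exogeneity alone the bounds on PN are max{0,(p₁−p₀)/p₁} ≤ PN ≤ min{1,(1−p₀)/p₁}.
  lower = (p₁ − p₀)/p₁ = 0.14912 / 0.70356 ≈ 0.2120
  upper = min{1, (1 − p₀)/p₁} = 0.44557 / 0.70356 ≈ 0.6333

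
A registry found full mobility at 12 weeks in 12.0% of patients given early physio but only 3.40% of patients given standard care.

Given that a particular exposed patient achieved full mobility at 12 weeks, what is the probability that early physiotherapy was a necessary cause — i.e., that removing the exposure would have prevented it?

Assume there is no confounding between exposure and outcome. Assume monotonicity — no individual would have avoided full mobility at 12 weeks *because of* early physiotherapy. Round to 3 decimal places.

p₁ = 0.12, p₀ = 0.034.
Under exogeneity and monotonicity, PN = (p₁ − p₀) / p₁.
PN = (0.12 − 0.034) / 0.12 = 0.086 / 0.12 ≈ 0.7167

PN ≈ 0.717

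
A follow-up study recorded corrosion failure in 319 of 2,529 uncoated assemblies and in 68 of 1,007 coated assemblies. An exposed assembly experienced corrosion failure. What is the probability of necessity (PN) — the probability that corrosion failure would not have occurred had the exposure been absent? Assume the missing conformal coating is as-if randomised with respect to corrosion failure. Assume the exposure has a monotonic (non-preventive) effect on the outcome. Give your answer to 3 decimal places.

PN ≈ 0.465

p₁ = P(outcome | exposed) = 319/2529 = 0.12614
p₀ = P(outcome | unexposed) = 68/1007 = 0.067527
Under exogeneity and monotonicity, PN = (p₁ − p₀) / p₁.
PN = (0.12614 − 0.067527) / 0.12614 = 0.05861 / 0.12614 ≈ 0.4647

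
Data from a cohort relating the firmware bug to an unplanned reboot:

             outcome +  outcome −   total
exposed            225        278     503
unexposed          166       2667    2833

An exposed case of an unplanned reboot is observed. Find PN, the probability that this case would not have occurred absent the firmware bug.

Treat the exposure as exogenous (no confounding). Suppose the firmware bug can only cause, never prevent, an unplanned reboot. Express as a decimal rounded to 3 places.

PN ≈ 0.869

p₁ = P(outcome | exposed) = 225/503 = 0.44732
p₀ = P(outcome | unexposed) = 166/2833 = 0.058595
Under exogeneity and monotonicity, PN = (p₁ − p₀)/p₁.
PN = (0.44732 − 0.058595) / 0.44732 ≈ 0.8690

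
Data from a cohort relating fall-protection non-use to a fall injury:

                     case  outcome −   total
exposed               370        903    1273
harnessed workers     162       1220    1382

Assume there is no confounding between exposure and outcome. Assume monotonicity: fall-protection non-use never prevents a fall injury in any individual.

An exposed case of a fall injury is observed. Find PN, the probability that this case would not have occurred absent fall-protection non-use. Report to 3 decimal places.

PN ≈ 0.597

p₁ = P(outcome | exposed) = 370/1273 = 0.29065
p₀ = P(outcome | unexposed) = 162/1382 = 0.11722
Under exogeneity and monotonicity, PN = (p₁ − p₀)/p₁.
PN = (0.29065 − 0.11722) / 0.29065 ≈ 0.5967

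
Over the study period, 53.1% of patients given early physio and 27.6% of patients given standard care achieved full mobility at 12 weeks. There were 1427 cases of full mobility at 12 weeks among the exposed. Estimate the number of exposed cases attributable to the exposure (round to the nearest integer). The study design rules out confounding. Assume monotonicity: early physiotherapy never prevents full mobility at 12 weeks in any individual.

about 685 cases

p₁ = 0.531, p₀ = 0.276.
PN = (p₁ − p₀)/p₁ = (0.531 − 0.276) / 0.531 ≈ 0.48023.
Attributable cases ≈ PN × (exposed cases) = 0.48023 × 1427 ≈ 685.28.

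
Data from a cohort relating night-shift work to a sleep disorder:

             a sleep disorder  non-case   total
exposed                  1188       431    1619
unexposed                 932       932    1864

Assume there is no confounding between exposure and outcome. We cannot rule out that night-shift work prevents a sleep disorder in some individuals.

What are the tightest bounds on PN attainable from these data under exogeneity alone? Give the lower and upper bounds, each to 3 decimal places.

0.319 ≤ PN ≤ 0.681

p₁ = P(outcome | exposed) = 1188/1619 = 0.73379
p₀ = P(outcome | unexposed) = 932/1864 = 0.5
Under exogeneity alone the bounds on PN are max{0,(p₁−p₀)/p₁} ≤ PN ≤ min{1,(1−p₀)/p₁}.
  lower = (p₁ − p₀)/p₁ = 0.23379 / 0.73379 ≈ 0.3186
  upper = min{1, (1 − p₀)/p₁} = 0.5 / 0.73379 ≈ 0.6814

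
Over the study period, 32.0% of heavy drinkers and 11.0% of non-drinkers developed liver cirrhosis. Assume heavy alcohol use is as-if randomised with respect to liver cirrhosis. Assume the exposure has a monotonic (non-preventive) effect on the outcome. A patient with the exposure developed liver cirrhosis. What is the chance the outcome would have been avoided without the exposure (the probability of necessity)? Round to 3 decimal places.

PN ≈ 0.656

p₁ = 0.32, p₀ = 0.11.
Under exogeneity and monotonicity, PN = (p₁ − p₀) / p₁.
PN = (0.32 − 0.11) / 0.32 = 0.21 / 0.32 ≈ 0.6562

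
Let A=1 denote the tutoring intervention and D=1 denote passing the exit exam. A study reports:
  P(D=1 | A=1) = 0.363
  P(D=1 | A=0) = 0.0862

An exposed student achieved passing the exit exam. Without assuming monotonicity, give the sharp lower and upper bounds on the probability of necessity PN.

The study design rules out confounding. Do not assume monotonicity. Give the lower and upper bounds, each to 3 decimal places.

0.763 ≤ PN ≤ 1.000

Let p₁ = 0.363, p₀ = 0.0862.
Under exogeneity alone the bounds on PN are max{0,(p₁−p₀)/p₁} ≤ PN ≤ min{1,(1−p₀)/p₁}.
  lower = (p₁ − p₀)/p₁ = 0.2768 / 0.363 ≈ 0.7625
  upper = min{1, (1 − p₀)/p₁} = 0.9138 / 0.363 ≈ 2.5174 → capped at 1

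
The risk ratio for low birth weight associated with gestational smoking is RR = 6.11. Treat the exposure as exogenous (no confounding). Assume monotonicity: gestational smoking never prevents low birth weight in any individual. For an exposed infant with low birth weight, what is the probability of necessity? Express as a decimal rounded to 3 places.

Under exogeneity and monotonicity, PN = (RR − 1) / RR = 1 − 1/RR.
PN = (6.11 − 1) / 6.11 = 5.11 / 6.11 ≈ 0.8363

PN ≈ 0.836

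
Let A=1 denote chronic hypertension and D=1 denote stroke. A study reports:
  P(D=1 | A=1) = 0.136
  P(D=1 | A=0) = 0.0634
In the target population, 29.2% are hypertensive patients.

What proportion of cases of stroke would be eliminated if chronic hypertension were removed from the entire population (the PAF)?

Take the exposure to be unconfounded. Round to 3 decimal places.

Let p₁ = 0.136, p₀ = 0.0634.
Overall risk P(Y=1) = π·p₁ + (1−π)·p₀ = 0.292×0.136 + 0.708×0.0634 = 0.084599.
Under exogeneity, PAF = [P(Y=1) − p₀] / P(Y=1).
PAF = (0.084599 − 0.0634) / 0.084599 ≈ 0.2506

PAF ≈ 0.251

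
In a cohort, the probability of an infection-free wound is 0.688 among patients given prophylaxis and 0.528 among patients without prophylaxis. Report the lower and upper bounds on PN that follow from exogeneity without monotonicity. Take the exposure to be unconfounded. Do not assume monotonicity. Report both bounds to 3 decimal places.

0.233 ≤ PN ≤ 0.686

Let p₁ = 0.688, p₀ = 0.528.
Under exogeneity alone the bounds on PN are max{0,(p₁−p₀)/p₁} ≤ PN ≤ min{1,(1−p₀)/p₁}.
  lower = (p₁ − p₀)/p₁ = 0.16 / 0.688 ≈ 0.2326
  upper = min{1, (1 − p₀)/p₁} = 0.472 / 0.688 ≈ 0.6860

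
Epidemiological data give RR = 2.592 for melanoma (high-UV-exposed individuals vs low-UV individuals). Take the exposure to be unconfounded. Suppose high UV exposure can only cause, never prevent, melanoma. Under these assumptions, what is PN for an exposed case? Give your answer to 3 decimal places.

Under exogeneity and monotonicity, PN = (RR − 1) / RR = 1 − 1/RR.
PN = (2.592 − 1) / 2.592 = 1.592 / 2.592 ≈ 0.6142

PN ≈ 0.614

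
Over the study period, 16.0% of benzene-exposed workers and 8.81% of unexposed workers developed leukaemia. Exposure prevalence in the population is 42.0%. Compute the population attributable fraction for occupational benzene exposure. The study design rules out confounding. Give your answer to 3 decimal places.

p₁ = 0.16, p₀ = 0.0881.
Overall risk P(Y=1) = π·p₁ + (1−π)·p₀ = 0.42×0.16 + 0.58×0.0881 = 0.1183.
Under exogeneity, PAF = [P(Y=1) − p₀] / P(Y=1).
PAF = (0.1183 − 0.0881) / 0.1183 ≈ 0.2553

PAF ≈ 0.255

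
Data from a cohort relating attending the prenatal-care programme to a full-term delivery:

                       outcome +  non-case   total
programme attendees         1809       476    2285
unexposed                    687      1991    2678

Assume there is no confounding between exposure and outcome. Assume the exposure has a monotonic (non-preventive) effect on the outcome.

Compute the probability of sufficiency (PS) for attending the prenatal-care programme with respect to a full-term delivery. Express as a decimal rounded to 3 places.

p₁ = P(outcome | exposed) = 1809/2285 = 0.79168
p₀ = P(outcome | unexposed) = 687/2678 = 0.25653
Under exogeneity and monotonicity, PS = (p₁ − p₀)/(1 − p₀).
PS = (0.79168 − 0.25653) / 0.74347 ≈ 0.7198

PS ≈ 0.720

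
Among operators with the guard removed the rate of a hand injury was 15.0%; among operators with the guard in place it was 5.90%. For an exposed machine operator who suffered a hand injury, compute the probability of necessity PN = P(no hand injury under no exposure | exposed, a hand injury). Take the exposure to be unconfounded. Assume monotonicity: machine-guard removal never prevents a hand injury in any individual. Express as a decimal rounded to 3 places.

PN ≈ 0.607

p₁ = 0.15, p₀ = 0.059.
Under exogeneity and monotonicity, PN = (p₁ − p₀) / p₁.
PN = (0.15 − 0.059) / 0.15 = 0.091 / 0.15 ≈ 0.6067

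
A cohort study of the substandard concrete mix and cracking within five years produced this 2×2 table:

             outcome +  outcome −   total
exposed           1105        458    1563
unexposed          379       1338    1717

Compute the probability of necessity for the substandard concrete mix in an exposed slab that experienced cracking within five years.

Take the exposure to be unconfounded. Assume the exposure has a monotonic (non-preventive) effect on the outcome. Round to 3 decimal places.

PN ≈ 0.688

p₁ = P(outcome | exposed) = 1105/1563 = 0.70697
p₀ = P(outcome | unexposed) = 379/1717 = 0.22073
Under exogeneity and monotonicity, PN = (p₁ − p₀)/p₁.
PN = (0.70697 − 0.22073) / 0.70697 ≈ 0.6878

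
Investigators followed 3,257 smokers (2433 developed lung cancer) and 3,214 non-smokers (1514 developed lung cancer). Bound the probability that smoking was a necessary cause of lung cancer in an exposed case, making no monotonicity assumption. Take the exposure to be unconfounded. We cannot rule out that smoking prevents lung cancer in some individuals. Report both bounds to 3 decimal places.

p₁ = P(outcome | exposed) = 2433/3257 = 0.74701
p₀ = P(outcome | unexposed) = 1514/3214 = 0.47106
Under exogeneity alone the bounds on PN are max{0,(p₁−p₀)/p₁} ≤ PN ≤ min{1,(1−p₀)/p₁}.
  lower = (p₁ − p₀)/p₁ = 0.27594 / 0.74701 ≈ 0.3694
  upper = min{1, (1 − p₀)/p₁} = 0.52894 / 0.74701 ≈ 0.7081

0.369 ≤ PN ≤ 0.708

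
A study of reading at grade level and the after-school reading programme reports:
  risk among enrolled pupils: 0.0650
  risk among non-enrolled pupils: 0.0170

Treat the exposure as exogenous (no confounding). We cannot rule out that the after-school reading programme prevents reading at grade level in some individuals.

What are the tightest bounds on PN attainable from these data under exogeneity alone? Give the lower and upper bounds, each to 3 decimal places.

Let p₁ = 0.065, p₀ = 0.017.
Under exogeneity alone the bounds on PN are max{0,(p₁−p₀)/p₁} ≤ PN ≤ min{1,(1−p₀)/p₁}.
  lower = (p₁ − p₀)/p₁ = 0.048 / 0.065 ≈ 0.7385
  upper = min{1, (1 − p₀)/p₁} = 0.983 / 0.065 ≈ 15.1231 → capped at 1

0.738 ≤ PN ≤ 1.000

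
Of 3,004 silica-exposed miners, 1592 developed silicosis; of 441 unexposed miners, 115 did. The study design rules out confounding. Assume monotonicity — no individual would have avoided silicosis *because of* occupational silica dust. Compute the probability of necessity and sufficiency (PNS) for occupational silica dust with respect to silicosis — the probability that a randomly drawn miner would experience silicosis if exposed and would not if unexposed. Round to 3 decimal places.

p₁ = P(outcome | exposed) = 1592/3004 = 0.52996
p₀ = P(outcome | unexposed) = 115/441 = 0.26077
Under exogeneity and monotonicity, PNS = p₁ − p₀.
PNS = 0.52996 − 0.26077 = 0.26919

PNS ≈ 0.269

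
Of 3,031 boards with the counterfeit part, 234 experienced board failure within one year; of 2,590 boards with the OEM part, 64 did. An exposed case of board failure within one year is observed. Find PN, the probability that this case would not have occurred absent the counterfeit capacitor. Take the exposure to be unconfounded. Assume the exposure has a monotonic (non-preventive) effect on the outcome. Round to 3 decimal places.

PN ≈ 0.680

p₁ = P(outcome | exposed) = 234/3031 = 0.077202
p₀ = P(outcome | unexposed) = 64/2590 = 0.02471
Under exogeneity and monotonicity, PN = (p₁ − p₀) / p₁.
PN = (0.077202 − 0.02471) / 0.077202 = 0.052492 / 0.077202 ≈ 0.6799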